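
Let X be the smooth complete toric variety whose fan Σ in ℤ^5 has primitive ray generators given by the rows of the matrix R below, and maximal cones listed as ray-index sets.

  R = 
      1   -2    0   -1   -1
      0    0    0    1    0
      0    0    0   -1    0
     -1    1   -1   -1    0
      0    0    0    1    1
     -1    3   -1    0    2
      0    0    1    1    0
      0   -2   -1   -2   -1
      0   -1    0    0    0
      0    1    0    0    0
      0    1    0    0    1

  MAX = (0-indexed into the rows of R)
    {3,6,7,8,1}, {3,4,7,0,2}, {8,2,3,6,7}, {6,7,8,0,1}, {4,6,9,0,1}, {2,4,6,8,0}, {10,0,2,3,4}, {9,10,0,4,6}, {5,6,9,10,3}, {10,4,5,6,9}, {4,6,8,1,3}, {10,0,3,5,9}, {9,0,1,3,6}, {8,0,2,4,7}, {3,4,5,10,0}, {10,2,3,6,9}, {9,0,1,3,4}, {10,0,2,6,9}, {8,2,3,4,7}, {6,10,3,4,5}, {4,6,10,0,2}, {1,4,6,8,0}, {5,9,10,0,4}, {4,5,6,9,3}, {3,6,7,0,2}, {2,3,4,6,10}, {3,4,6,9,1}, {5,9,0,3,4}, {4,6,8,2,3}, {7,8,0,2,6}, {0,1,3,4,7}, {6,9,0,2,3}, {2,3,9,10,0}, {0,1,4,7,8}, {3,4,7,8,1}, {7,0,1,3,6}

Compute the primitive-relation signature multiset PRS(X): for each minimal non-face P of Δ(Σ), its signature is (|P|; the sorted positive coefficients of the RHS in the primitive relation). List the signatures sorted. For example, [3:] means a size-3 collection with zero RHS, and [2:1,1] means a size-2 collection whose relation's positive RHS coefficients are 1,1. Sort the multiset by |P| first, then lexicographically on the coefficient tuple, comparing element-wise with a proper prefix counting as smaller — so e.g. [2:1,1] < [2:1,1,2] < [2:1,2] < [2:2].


17 minimal non-faces of Δ(Σ) (on 11 rays):

  • {1,2}:  v_{1} + v_{2} = 0 ; sig = [2:]
  • {8,9}:  v_{8} + v_{9} = 0 ; sig = [2:]
  • {1,10}:  v_{1} + v_{10} = v_{4} + v_{9} ; sig = [2:1,1]
  • {7,9}:  v_{7} + v_{9} = v_{0} + v_{3} ; sig = [2:1,1]
  • {8,10}:  v_{8} + v_{10} = v_{2} + v_{4} ; sig = [2:1,1]
  • {5,8}:  v_{5} + v_{8} = v_{3} + v_{4} + v_{10} ; sig = [2:1,1,1]
  • {7,10}:  v_{7} + v_{10} = v_{0} + v_{2} + v_{3} + v_{4} ; sig = [2:1,1,1,1]
  • {5,7}:  v_{5} + v_{7} = v_{0} + 2·v_{3} + v_{4} + v_{10} ; sig = [2:1,1,1,2]
  • {2,5}:  v_{2} + v_{5} = v_{3} + 2·v_{10} ; sig = [2:1,2]
  • {1,5}:  v_{1} + v_{5} = v_{3} + 2·v_{4} + 2·v_{9} ; sig = [2:1,2,2]
  • {0,3,8}:  v_{0} + v_{3} + v_{8} = v_{7} ; sig = [3:1]
  • {0,5,6}:  v_{0} + v_{5} + v_{6} = v_{10} ; sig = [3:1]
  • {2,4,9}:  v_{2} + v_{4} + v_{9} = v_{10} ; sig = [3:1]
  • {4,6,7}:  v_{4} + v_{6} + v_{7} = 2·v_{8} ; sig = [3:2]
  • {0,3,4,6}:  v_{0} + v_{3} + v_{4} + v_{6} = v_{8} ; sig = [4:1]
  • {0,3,6,10}:  v_{0} + v_{3} + v_{6} + v_{10} = v_{2} ; sig = [4:1]
  • {3,4,9,10}:  v_{3} + v_{4} + v_{9} + v_{10} = v_{5} ; sig = [4:1]

Signatures (|P|; sorted positive RHS coefficients), sorted:
    [2:]
    [2:]
    [2:1,1]
    [2:1,1]
    [2:1,1]
    [2:1,1,1]
    [2:1,1,1,1]
    [2:1,1,1,2]
    [2:1,2]
    [2:1,2,2]
    [3:1]
    [3:1]
    [3:1]
    [3:2]
    [4:1]
    [4:1]
    [4:1]


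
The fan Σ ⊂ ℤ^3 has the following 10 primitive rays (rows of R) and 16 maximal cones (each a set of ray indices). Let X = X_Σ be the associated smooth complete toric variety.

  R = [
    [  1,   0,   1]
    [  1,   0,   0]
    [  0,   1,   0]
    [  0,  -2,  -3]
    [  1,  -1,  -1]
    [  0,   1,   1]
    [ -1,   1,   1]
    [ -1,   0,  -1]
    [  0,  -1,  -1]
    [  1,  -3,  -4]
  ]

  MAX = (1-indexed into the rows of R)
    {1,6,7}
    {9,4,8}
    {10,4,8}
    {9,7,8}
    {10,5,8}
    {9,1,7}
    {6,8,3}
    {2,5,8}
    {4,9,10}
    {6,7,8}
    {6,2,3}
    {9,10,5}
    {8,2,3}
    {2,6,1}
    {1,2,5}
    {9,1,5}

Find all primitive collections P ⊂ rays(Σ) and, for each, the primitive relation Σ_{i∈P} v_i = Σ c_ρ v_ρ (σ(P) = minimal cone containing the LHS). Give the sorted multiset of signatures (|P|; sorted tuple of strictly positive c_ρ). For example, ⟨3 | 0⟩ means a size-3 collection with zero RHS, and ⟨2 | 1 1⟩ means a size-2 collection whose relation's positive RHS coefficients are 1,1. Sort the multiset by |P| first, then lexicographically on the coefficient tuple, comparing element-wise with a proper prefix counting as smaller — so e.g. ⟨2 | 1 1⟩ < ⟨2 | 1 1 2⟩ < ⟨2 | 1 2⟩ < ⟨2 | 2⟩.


The 24 primitive collections of Σ (r=10, n=3):

  P={1,8}:  v_{1} + v_{8} = 0 — sig = ⟨2 | 0⟩
  P={5,7}:  v_{5} + v_{7} = 0 — sig = ⟨2 | 0⟩
  P={6,9}:  v_{6} + v_{9} = 0 — sig = ⟨2 | 0⟩
  P={2,7}:  v_{2} + v_{7} = v_{6} — sig = ⟨2 | 1⟩
  P={2,9}:  v_{2} + v_{9} = v_{5} — sig = ⟨2 | 1⟩
  P={4,5}:  v_{4} + v_{5} = v_{10} — sig = ⟨2 | 1⟩
  P={5,6}:  v_{5} + v_{6} = v_{2} — sig = ⟨2 | 1⟩
  P={7,10}:  v_{7} + v_{10} = v_{4} — sig = ⟨2 | 1⟩
  P={1,3}:  v_{1} + v_{3} = v_{2} + v_{6} — sig = ⟨2 | 1 1⟩
  P={1,4}:  v_{1} + v_{4} = v_{5} + v_{9} — sig = ⟨2 | 1 1⟩
  P={3,9}:  v_{3} + v_{9} = v_{2} + v_{8} — sig = ⟨2 | 1 1⟩
  P={4,6}:  v_{4} + v_{6} = v_{5} + v_{8} — sig = ⟨2 | 1 1⟩
  P={4,7}:  v_{4} + v_{7} = v_{8} + v_{9} — sig = ⟨2 | 1 1⟩
  P={3,4}:  v_{3} + v_{4} = v_{2} + v_{5} + 2·v_{8} — sig = ⟨2 | 1 1 2⟩
  P={1,10}:  v_{1} + v_{10} = 2·v_{5} + v_{9} — sig = ⟨2 | 1 2⟩
  P={2,4}:  v_{2} + v_{4} = 2·v_{5} + v_{8} — sig = ⟨2 | 1 2⟩
  P={3,5}:  v_{3} + v_{5} = 2·v_{2} + v_{8} — sig = ⟨2 | 1 2⟩
  P={3,7}:  v_{3} + v_{7} = 2·v_{6} + v_{8} — sig = ⟨2 | 1 2⟩
  P={6,10}:  v_{6} + v_{10} = 2·v_{5} + v_{8} — sig = ⟨2 | 1 2⟩
  P={3,10}:  v_{3} + v_{10} = v_{2} + 2·v_{5} + 2·v_{8} — sig = ⟨2 | 1 2 2⟩
  P={2,10}:  v_{2} + v_{10} = 3·v_{5} + v_{8} — sig = ⟨2 | 1 3⟩
  P={2,6,8}:  v_{2} + v_{6} + v_{8} = v_{3} — sig = ⟨3 | 1⟩
  P={5,8,9}:  v_{5} + v_{8} + v_{9} = v_{4} — sig = ⟨3 | 1⟩
  P={8,9,10}:  v_{8} + v_{9} + v_{10} = 2·v_{4} — sig = ⟨3 | 2⟩

Hence PRS(X_Σ) =
[⟨2 | 0⟩, ⟨2 | 0⟩, ⟨2 | 0⟩, ⟨2 | 1⟩, ⟨2 | 1⟩, ⟨2 | 1⟩, ⟨2 | 1⟩, ⟨2 | 1⟩, ⟨2 | 1 1⟩, ⟨2 | 1 1⟩, ⟨2 | 1 1⟩, ⟨2 | 1 1⟩, ⟨2 | 1 1⟩, ⟨2 | 1 1 2⟩, ⟨2 | 1 2⟩, ⟨2 | 1 2⟩, ⟨2 | 1 2⟩, ⟨2 | 1 2⟩, ⟨2 | 1 2⟩, ⟨2 | 1 2 2⟩, ⟨2 | 1 3⟩, ⟨3 | 1⟩, ⟨3 | 1⟩, ⟨3 | 2⟩]


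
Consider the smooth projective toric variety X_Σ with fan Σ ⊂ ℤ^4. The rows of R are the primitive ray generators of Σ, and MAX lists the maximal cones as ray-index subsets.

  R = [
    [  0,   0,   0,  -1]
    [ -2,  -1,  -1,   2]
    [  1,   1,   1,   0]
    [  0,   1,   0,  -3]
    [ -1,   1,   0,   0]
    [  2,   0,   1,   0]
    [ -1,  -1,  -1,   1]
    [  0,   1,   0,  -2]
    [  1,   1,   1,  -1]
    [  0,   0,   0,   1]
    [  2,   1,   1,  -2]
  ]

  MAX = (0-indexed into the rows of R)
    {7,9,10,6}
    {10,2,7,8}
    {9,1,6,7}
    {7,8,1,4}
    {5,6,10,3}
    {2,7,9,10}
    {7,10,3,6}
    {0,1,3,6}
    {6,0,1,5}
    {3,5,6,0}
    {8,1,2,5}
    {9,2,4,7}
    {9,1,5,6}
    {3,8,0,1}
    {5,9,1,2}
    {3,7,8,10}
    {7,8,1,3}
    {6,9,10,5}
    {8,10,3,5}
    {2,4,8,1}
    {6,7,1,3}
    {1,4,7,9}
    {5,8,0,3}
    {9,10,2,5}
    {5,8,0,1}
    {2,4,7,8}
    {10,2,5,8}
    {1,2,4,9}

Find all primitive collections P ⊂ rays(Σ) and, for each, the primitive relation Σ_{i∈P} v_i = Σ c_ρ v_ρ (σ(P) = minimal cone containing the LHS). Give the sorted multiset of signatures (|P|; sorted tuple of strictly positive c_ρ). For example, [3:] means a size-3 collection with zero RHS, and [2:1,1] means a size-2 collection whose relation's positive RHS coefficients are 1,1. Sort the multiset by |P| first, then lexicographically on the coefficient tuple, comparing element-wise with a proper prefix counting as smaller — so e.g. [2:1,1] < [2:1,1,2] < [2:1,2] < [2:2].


|primitive collections| = 18. Relations:

  {0,9}:  v_{0} + v_{9} = 0  →  sig = [2:]
  {1,10}:  v_{1} + v_{10} = 0  →  sig = [2:]
  {6,8}:  v_{6} + v_{8} = 0  →  sig = [2:]
  {0,2}:  v_{0} + v_{2} = v_{8}  →  sig = [2:1]
  {0,7}:  v_{0} + v_{7} = v_{3}  →  sig = [2:1]
  {2,6}:  v_{2} + v_{6} = v_{9}  →  sig = [2:1]
  {3,9}:  v_{3} + v_{9} = v_{7}  →  sig = [2:1]
  {4,5}:  v_{4} + v_{5} = v_{2}  →  sig = [2:1]
  {5,7}:  v_{5} + v_{7} = v_{10}  →  sig = [2:1]
  {8,9}:  v_{8} + v_{9} = v_{2}  →  sig = [2:1]
  {0,10}:  v_{0} + v_{10} = v_{3} + v_{5}  →  sig = [2:1,1]
  {2,3}:  v_{2} + v_{3} = v_{7} + v_{8}  →  sig = [2:1,1]
  {4,10}:  v_{4} + v_{10} = v_{2} + v_{7}  →  sig = [2:1,1]
  {0,4}:  v_{0} + v_{4} = v_{1} + v_{7} + v_{8}  →  sig = [2:1,1,1]
  {4,6}:  v_{4} + v_{6} = v_{1} + v_{7} + v_{9}  →  sig = [2:1,1,1]
  {3,4}:  v_{3} + v_{4} = v_{1} + 2·v_{7} + v_{8}  →  sig = [2:1,1,2]
  {1,2,7}:  v_{1} + v_{2} + v_{7} = v_{4}  →  sig = [3:1]
  {1,3,5}:  v_{1} + v_{3} + v_{5} = v_{0}  →  sig = [3:1]

so the primitive-relation signature multiset is
    |P|=2: 16 collections, coeffs (), (), (), (1), (1), (1), (1), (1), (1), (1), (1,1), (1,1), (1,1), (1,1,1), (1,1,1), (1,1,2)
    |P|=3: 2 collections, coeffs (1), (1)


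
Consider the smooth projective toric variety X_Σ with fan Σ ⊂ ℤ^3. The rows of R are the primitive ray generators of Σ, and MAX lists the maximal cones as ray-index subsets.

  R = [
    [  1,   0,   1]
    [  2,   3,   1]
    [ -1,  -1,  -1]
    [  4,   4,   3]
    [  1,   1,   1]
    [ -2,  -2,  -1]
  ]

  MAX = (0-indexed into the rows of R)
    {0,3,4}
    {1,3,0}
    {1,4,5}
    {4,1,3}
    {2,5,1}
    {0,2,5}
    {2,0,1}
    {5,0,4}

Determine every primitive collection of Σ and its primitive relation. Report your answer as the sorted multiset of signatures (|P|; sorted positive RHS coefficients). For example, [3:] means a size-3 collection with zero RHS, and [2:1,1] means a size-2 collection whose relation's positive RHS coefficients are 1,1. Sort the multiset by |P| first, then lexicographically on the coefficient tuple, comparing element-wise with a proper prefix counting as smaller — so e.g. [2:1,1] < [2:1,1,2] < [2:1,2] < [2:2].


Σ has 5 primitive collections:

  • {2,4}:  v_{2} + v_{4} = 0 — sig = [2:]
  • {2,3}:  v_{2} + v_{3} = v_{0} + v_{1} — sig = [2:1,1]
  • {3,5}:  v_{3} + v_{5} = 2·v_{4} — sig = [2:2]
  • {0,1,4}:  v_{0} + v_{1} + v_{4} = v_{3} — sig = [3:1]
  • {0,1,5}:  v_{0} + v_{1} + v_{5} = v_{4} — sig = [3:1]

Sorted signature multiset PRS(X):
    [2:]
    [2:1,1]
    [2:2]
    [3:1]
    [3:1]


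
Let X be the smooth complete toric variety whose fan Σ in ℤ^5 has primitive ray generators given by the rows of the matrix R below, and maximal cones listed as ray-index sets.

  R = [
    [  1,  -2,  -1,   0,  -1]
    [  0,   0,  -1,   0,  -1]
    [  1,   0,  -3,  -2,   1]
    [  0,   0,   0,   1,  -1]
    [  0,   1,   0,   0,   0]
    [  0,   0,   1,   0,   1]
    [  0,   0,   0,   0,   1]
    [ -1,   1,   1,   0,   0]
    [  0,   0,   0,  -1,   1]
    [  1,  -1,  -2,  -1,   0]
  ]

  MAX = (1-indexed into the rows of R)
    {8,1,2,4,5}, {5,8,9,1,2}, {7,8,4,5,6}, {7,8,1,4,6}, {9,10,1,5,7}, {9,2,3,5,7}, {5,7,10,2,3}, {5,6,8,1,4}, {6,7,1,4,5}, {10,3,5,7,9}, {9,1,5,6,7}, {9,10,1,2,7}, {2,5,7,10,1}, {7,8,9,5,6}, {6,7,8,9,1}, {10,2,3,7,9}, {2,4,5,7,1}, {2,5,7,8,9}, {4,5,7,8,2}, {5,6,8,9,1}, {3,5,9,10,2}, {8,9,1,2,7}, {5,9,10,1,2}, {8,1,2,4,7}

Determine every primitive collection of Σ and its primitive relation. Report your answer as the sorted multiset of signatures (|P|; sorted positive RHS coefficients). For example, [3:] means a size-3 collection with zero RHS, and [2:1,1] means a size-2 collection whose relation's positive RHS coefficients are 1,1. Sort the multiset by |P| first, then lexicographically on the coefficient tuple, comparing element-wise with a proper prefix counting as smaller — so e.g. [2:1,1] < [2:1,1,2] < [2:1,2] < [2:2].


12 collections generate NE(X_Σ); each relation:

  • {2,6}:  v_{2} + v_{6} = 0  so sig = [2:]
  • {4,9}:  v_{4} + v_{9} = 0  so sig = [2:]
  • {8,10}:  v_{8} + v_{10} = v_{2} + v_{9}  so sig = [2:1,1]
  • {3,4}:  v_{3} + v_{4} = v_{2} + v_{5} + v_{7} + v_{10}  so sig = [2:1,1,1,1]
  • {3,6}:  v_{3} + v_{6} = v_{5} + v_{7} + v_{9} + v_{10}  so sig = [2:1,1,1,1]
  • {4,10}:  v_{4} + v_{10} = v_{1} + v_{2} + v_{5} + v_{7}  so sig = [2:1,1,1,1]
  • {6,10}:  v_{6} + v_{10} = v_{1} + v_{5} + v_{7} + v_{9}  so sig = [2:1,1,1,1]
  • {3,8}:  v_{3} + v_{8} = 2·v_{2} + v_{5} + v_{7} + 2·v_{9}  so sig = [2:1,1,2,2]
  • {1,3}:  v_{1} + v_{3} = 2·v_{10}  so sig = [2:2]
  • {1,5,7,8}:  v_{1} + v_{5} + v_{7} + v_{8} = 0  so sig = [4:]
  • {1,2,5,7,9}:  v_{1} + v_{2} + v_{5} + v_{7} + v_{9} = v_{10}  so sig = [5:1]
  • {2,5,7,9,10}:  v_{2} + v_{5} + v_{7} + v_{9} + v_{10} = v_{3}  so sig = [5:1]

so the primitive-relation signature multiset is
[[2:], [2:], [2:1,1], [2:1,1,1,1], [2:1,1,1,1], [2:1,1,1,1], [2:1,1,1,1], [2:1,1,2,2], [2:2], [4:], [5:1], [5:1]]


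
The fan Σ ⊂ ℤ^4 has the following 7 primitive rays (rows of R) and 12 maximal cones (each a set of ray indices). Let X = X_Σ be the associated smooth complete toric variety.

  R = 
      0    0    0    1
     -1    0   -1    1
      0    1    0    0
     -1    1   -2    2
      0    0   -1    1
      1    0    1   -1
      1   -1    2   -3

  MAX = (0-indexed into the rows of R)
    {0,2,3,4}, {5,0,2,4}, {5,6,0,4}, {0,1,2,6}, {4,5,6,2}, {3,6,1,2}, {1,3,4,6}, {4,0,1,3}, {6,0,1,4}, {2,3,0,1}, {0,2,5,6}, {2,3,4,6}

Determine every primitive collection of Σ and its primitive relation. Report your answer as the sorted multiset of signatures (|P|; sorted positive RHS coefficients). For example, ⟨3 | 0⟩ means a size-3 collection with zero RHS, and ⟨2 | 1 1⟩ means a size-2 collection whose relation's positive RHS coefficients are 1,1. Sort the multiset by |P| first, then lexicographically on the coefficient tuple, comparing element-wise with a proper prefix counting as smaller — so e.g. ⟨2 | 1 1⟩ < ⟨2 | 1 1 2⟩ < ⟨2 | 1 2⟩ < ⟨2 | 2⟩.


Σ has 5 primitive collections:

  P = {1,5}:  v_{1} + v_{5} = 0 ; sig = ⟨2 | 0⟩
  P = {3,5}:  v_{3} + v_{5} = v_{2} + v_{4} ; sig = ⟨2 | 1 1⟩
  P = {0,3,6}:  v_{0} + v_{3} + v_{6} = 0 ; sig = ⟨3 | 0⟩
  P = {1,2,4}:  v_{1} + v_{2} + v_{4} = v_{3} ; sig = ⟨3 | 1⟩
  P = {0,2,4,6}:  v_{0} + v_{2} + v_{4} + v_{6} = v_{5} ; sig = ⟨4 | 1⟩

Signatures (|P|; sorted positive RHS coefficients), sorted:
    |P|=2: 2 collections, coeffs (), (1,1)
    |P|=3: 2 collections, coeffs (), (1)
    |P|=4: 1 collection, coeffs (1)


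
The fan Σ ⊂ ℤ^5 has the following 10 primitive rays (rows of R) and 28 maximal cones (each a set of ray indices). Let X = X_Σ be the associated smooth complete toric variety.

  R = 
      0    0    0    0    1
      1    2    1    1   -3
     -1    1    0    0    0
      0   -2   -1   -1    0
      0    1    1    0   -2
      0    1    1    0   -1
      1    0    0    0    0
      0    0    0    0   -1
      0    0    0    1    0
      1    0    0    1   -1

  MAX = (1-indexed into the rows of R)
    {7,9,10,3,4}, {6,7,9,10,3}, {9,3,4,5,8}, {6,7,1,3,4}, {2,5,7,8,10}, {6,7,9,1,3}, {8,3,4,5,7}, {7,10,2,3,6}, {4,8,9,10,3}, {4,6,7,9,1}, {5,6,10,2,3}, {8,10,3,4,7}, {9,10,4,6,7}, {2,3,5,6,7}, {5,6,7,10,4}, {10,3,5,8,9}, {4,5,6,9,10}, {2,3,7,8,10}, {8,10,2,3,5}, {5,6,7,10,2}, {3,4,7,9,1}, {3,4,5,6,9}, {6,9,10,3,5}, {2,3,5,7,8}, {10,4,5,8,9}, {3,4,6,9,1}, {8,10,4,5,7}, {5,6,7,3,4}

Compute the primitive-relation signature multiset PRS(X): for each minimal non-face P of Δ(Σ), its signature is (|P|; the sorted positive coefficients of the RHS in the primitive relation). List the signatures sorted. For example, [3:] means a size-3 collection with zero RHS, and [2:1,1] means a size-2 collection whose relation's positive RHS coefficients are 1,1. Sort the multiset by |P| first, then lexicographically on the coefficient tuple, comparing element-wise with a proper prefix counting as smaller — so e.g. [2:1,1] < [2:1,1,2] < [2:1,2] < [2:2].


Minimal non-faces — 13 found among 10 rays, 28 max cones:

  P={1,8}:  v_{1} + v_{8} = 0  →  sig = [2:]
  P={1,5}:  v_{1} + v_{5} = v_{6}  →  sig = [2:1]
  P={6,8}:  v_{6} + v_{8} = v_{5}  →  sig = [2:1]
  P={1,10}:  v_{1} + v_{10} = v_{7} + v_{9}  →  sig = [2:1,1]
  P={1,2}:  v_{1} + v_{2} = v_{3} + v_{6} + v_{7} + v_{10}  →  sig = [2:1,1,1,1]
  P={2,9}:  v_{2} + v_{9} = v_{3} + v_{6} + 2·v_{10}  →  sig = [2:1,1,2]
  P={2,4}:  v_{2} + v_{4} = v_{7} + 3·v_{8}  →  sig = [2:1,3]
  P={7,8,9}:  v_{7} + v_{8} + v_{9} = v_{10}  →  sig = [3:1]
  P={5,7,9}:  v_{5} + v_{7} + v_{9} = v_{6} + v_{10}  →  sig = [3:1,1]
  P={3,5,7,10}:  v_{3} + v_{5} + v_{7} + v_{10} = v_{2}  →  sig = [4:1]
  P={3,4,6,10}:  v_{3} + v_{4} + v_{6} + v_{10} = 2·v_{8}  →  sig = [4:2]
  P={3,4,5,10}:  v_{3} + v_{4} + v_{5} + v_{10} = 3·v_{8}  →  sig = [4:3]
  P={3,4,6,7,9}:  v_{3} + v_{4} + v_{6} + v_{7} + v_{9} = v_{8}  →  sig = [5:1]

so the primitive-relation signature multiset is
{ [2:],  [2:1] ×2,  [2:1,1],  [2:1,1,1,1],  [2:1,1,2],  [2:1,3],  [3:1],  [3:1,1],  [4:1],  [4:2],  [4:3],  [5:1] }


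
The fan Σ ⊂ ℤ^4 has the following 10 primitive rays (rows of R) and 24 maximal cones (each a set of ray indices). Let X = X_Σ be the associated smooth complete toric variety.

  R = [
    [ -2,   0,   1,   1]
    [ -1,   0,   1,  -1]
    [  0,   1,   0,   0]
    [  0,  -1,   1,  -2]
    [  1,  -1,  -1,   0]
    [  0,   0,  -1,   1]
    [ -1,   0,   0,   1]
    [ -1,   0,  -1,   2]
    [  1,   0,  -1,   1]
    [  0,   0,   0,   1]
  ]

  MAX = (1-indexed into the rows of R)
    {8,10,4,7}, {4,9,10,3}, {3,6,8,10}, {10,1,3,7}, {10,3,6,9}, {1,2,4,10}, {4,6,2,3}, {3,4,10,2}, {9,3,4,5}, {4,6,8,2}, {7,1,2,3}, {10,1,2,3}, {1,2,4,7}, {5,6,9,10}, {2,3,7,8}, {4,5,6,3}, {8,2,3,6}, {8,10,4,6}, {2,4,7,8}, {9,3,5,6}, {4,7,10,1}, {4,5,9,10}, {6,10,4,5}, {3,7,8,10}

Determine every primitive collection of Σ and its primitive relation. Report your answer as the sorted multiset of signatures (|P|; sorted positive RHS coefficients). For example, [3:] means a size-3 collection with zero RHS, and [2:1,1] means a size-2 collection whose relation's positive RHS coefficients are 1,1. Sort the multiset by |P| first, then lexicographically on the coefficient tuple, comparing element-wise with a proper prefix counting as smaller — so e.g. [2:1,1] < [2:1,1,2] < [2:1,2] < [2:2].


20 minimal non-faces of Δ(Σ) (on 10 rays):

  • {2,9}:  v_{2} + v_{9} = 0  so sig = [2:]
  • {6,7}:  v_{6} + v_{7} = v_{8}  so sig = [2:1]
  • {1,9}:  v_{1} + v_{9} = v_{7} + v_{10}  so sig = [2:1,1]
  • {2,5}:  v_{2} + v_{5} = v_{4} + v_{6}  so sig = [2:1,1]
  • {7,9}:  v_{7} + v_{9} = v_{6} + v_{10}  so sig = [2:1,1]
  • {1,5}:  v_{1} + v_{5} = v_{4} + v_{8} + v_{10}  so sig = [2:1,1,1]
  • {5,7}:  v_{5} + v_{7} = v_{4} + 2·v_{6} + v_{10}  so sig = [2:1,1,2]
  • {5,8}:  v_{5} + v_{8} = v_{4} + 3·v_{6} + v_{10}  so sig = [2:1,1,3]
  • {8,9}:  v_{8} + v_{9} = 2·v_{6} + v_{10}  so sig = [2:1,2]
  • {1,6}:  v_{1} + v_{6} = 2·v_{7}  so sig = [2:2]
  • {1,8}:  v_{1} + v_{8} = 3·v_{7}  so sig = [2:3]
  • {2,6,10}:  v_{2} + v_{6} + v_{10} = v_{7}  so sig = [3:1]
  • {2,7,10}:  v_{2} + v_{7} + v_{10} = v_{1}  so sig = [3:1]
  • {3,4,7}:  v_{3} + v_{4} + v_{7} = v_{2}  so sig = [3:1]
  • {3,5,10}:  v_{3} + v_{5} + v_{10} = v_{9}  so sig = [3:1]
  • {4,6,9}:  v_{4} + v_{6} + v_{9} = v_{5}  so sig = [3:1]
  • {3,4,8}:  v_{3} + v_{4} + v_{8} = v_{2} + v_{6}  so sig = [3:1,1]
  • {1,3,4}:  v_{1} + v_{3} + v_{4} = 2·v_{2} + v_{10}  so sig = [3:1,2]
  • {2,8,10}:  v_{2} + v_{8} + v_{10} = 2·v_{7}  so sig = [3:2]
  • {3,4,6,10}:  v_{3} + v_{4} + v_{6} + v_{10} = 0  so sig = [4:]

Sorted signature multiset PRS(X):
    [2:]
    [2:1]
    [2:1,1]
    [2:1,1]
    [2:1,1]
    [2:1,1,1]
    [2:1,1,2]
    [2:1,1,3]
    [2:1,2]
    [2:2]
    [2:3]
    [3:1]
    [3:1]
    [3:1]
    [3:1]
    [3:1]
    [3:1,1]
    [3:1,2]
    [3:2]
    [4:]


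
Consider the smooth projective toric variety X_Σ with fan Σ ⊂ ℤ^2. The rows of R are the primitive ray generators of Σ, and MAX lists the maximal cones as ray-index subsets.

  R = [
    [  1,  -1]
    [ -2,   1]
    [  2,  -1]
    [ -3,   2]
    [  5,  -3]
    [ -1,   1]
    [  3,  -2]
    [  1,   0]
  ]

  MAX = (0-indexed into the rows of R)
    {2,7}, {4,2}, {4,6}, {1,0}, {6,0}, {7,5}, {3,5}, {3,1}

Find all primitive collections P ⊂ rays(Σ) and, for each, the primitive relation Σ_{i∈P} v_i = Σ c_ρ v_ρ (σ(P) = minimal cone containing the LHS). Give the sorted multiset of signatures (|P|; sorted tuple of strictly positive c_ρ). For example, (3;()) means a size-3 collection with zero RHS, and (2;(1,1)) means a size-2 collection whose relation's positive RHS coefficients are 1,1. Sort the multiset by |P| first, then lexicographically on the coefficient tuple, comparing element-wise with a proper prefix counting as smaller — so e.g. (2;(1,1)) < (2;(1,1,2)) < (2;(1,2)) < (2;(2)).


Minimal non-faces — 20 found among 8 rays, 8 max cones:

  P = {0,5}:  v_{0} + v_{5} = 0  ⟹  sig = (2;())
  P = {1,2}:  v_{1} + v_{2} = 0  ⟹  sig = (2;())
  P = {3,6}:  v_{3} + v_{6} = 0  ⟹  sig = (2;())
  P = {0,2}:  v_{0} + v_{2} = v_{6}  ⟹  sig = (2;(1))
  P = {0,3}:  v_{0} + v_{3} = v_{1}  ⟹  sig = (2;(1))
  P = {0,7}:  v_{0} + v_{7} = v_{2}  ⟹  sig = (2;(1))
  P = {1,4}:  v_{1} + v_{4} = v_{6}  ⟹  sig = (2;(1))
  P = {1,5}:  v_{1} + v_{5} = v_{3}  ⟹  sig = (2;(1))
  P = {1,6}:  v_{1} + v_{6} = v_{0}  ⟹  sig = (2;(1))
  P = {1,7}:  v_{1} + v_{7} = v_{5}  ⟹  sig = (2;(1))
  P = {2,3}:  v_{2} + v_{3} = v_{5}  ⟹  sig = (2;(1))
  P = {2,5}:  v_{2} + v_{5} = v_{7}  ⟹  sig = (2;(1))
  P = {2,6}:  v_{2} + v_{6} = v_{4}  ⟹  sig = (2;(1))
  P = {3,4}:  v_{3} + v_{4} = v_{2}  ⟹  sig = (2;(1))
  P = {5,6}:  v_{5} + v_{6} = v_{2}  ⟹  sig = (2;(1))
  P = {0,4}:  v_{0} + v_{4} = 2·v_{6}  ⟹  sig = (2;(2))
  P = {3,7}:  v_{3} + v_{7} = 2·v_{5}  ⟹  sig = (2;(2))
  P = {4,5}:  v_{4} + v_{5} = 2·v_{2}  ⟹  sig = (2;(2))
  P = {6,7}:  v_{6} + v_{7} = 2·v_{2}  ⟹  sig = (2;(2))
  P = {4,7}:  v_{4} + v_{7} = 3·v_{2}  ⟹  sig = (2;(3))

so the primitive-relation signature multiset is
    |P|=2: 20 collections, coeffs (), (), (), (1), (1), (1), (1), (1), (1), (1), (1), (1), (1), (1), (1), (2), (2), (2), (2), (3)


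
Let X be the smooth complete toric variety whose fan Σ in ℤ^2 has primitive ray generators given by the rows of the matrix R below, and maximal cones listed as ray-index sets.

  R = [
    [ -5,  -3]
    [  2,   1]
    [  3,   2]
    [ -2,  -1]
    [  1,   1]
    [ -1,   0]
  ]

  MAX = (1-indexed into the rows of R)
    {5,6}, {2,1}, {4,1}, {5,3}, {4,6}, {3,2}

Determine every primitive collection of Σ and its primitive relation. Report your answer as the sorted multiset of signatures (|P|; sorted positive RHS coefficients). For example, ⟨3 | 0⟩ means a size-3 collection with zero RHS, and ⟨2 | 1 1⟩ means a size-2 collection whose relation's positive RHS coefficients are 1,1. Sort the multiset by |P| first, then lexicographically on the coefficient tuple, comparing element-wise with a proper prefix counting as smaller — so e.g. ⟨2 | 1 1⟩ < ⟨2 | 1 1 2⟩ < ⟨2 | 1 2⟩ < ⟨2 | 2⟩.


9 collections generate NE(X_Σ); each relation:

  P={2,4}:  v_{2} + v_{4} = 0 ; sig = ⟨2 | 0⟩
  P={1,3}:  v_{1} + v_{3} = v_{4} ; sig = ⟨2 | 1⟩
  P={2,5}:  v_{2} + v_{5} = v_{3} ; sig = ⟨2 | 1⟩
  P={2,6}:  v_{2} + v_{6} = v_{5} ; sig = ⟨2 | 1⟩
  P={3,4}:  v_{3} + v_{4} = v_{5} ; sig = ⟨2 | 1⟩
  P={4,5}:  v_{4} + v_{5} = v_{6} ; sig = ⟨2 | 1⟩
  P={1,5}:  v_{1} + v_{5} = 2·v_{4} ; sig = ⟨2 | 2⟩
  P={3,6}:  v_{3} + v_{6} = 2·v_{5} ; sig = ⟨2 | 2⟩
  P={1,6}:  v_{1} + v_{6} = 3·v_{4} ; sig = ⟨2 | 3⟩

so the primitive-relation signature multiset is
    |P|=2: 9 collections, coeffs (), (1), (1), (1), (1), (1), (2), (2), (3)


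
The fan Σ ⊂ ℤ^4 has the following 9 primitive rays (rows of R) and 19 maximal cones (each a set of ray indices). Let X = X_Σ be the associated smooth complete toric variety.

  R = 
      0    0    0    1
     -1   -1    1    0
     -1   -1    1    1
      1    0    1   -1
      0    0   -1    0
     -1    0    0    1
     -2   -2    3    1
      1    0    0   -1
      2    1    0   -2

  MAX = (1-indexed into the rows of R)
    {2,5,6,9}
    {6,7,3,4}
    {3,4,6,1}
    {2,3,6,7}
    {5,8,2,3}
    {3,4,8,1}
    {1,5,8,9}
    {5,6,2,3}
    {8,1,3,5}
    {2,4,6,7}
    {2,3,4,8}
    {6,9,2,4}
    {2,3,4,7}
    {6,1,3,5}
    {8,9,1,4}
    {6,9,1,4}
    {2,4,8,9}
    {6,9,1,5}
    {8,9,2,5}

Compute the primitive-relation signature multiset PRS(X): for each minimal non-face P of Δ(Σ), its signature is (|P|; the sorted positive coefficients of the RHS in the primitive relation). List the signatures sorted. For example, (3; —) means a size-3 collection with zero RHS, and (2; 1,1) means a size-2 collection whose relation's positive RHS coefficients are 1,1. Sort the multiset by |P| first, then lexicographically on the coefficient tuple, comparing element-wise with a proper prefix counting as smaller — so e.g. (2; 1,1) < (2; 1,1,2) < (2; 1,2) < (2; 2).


Minimal non-faces — 9 found among 9 rays, 19 max cones:

  P = {6,8}:  v_{6} + v_{8} = 0 ; sig = (2; —)
  P = {1,2}:  v_{1} + v_{2} = v_{3} ; sig = (2; 1)
  P = {3,9}:  v_{3} + v_{9} = v_{4} ; sig = (2; 1)
  P = {4,5}:  v_{4} + v_{5} = v_{8} ; sig = (2; 1)
  P = {5,7}:  v_{5} + v_{7} = v_{2} + v_{3} ; sig = (2; 1,1)
  P = {7,8}:  v_{7} + v_{8} = v_{2} + v_{3} + v_{4} ; sig = (2; 1,1,1)
  P = {1,7}:  v_{1} + v_{7} = 2·v_{3} + v_{4} + v_{6} ; sig = (2; 1,1,2)
  P = {7,9}:  v_{7} + v_{9} = v_{2} + 2·v_{4} + v_{6} ; sig = (2; 1,1,2)
  P = {2,3,4,6}:  v_{2} + v_{3} + v_{4} + v_{6} = v_{7} ; sig = (4; 1)

Signatures (|P|; sorted positive RHS coefficients), sorted:
    |P|=2: 8 collections, coeffs (), (1), (1), (1), (1,1), (1,1,1), (1,1,2), (1,1,2)
    |P|=4: 1 collection, coeffs (1)


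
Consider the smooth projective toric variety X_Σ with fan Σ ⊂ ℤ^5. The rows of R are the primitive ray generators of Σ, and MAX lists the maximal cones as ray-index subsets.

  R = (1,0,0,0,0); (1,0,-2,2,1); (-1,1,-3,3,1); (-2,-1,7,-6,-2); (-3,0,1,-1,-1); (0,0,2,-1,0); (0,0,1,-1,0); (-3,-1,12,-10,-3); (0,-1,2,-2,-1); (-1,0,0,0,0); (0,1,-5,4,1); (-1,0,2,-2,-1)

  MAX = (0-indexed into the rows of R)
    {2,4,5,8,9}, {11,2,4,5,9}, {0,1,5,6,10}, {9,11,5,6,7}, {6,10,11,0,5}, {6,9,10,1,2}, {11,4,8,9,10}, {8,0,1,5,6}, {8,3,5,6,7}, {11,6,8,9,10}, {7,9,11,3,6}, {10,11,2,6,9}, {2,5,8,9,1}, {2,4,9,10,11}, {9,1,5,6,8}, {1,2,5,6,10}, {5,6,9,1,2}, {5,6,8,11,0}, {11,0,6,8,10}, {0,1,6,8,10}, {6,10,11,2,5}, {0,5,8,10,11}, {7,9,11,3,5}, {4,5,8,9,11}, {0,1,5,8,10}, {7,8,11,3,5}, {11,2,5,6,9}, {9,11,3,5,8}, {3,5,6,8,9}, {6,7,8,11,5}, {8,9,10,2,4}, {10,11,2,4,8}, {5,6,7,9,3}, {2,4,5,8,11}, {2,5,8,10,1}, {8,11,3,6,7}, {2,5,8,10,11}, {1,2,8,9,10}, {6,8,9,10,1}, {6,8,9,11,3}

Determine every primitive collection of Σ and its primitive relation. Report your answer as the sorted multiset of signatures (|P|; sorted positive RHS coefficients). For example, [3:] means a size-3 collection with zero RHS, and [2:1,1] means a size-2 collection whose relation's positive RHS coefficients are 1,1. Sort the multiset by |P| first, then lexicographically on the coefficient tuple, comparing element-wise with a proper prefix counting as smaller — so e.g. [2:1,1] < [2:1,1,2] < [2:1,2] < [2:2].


The 24 primitive collections of Σ (r=12, n=5):

  P={0,9}:  v_{0} + v_{9} = 0  so sig = [2:]
  P={1,11}:  v_{1} + v_{11} = 0  so sig = [2:]
  P={0,2}:  v_{0} + v_{2} = v_{5} + v_{10}  so sig = [2:1,1]
  P={3,10}:  v_{3} + v_{10} = v_{9} + v_{11}  so sig = [2:1,1]
  P={0,4}:  v_{0} + v_{4} = v_{2} + v_{8} + v_{11}  so sig = [2:1,1,1]
  P={1,4}:  v_{1} + v_{4} = v_{2} + v_{8} + v_{9}  so sig = [2:1,1,1]
  P={1,7}:  v_{1} + v_{7} = v_{3} + v_{5} + v_{6}  so sig = [2:1,1,1]
  P={0,3}:  v_{0} + v_{3} = v_{5} + v_{6} + v_{8} + v_{11}  so sig = [2:1,1,1,1]
  P={1,3}:  v_{1} + v_{3} = v_{5} + v_{6} + v_{8} + v_{9}  so sig = [2:1,1,1,1]
  P={7,10}:  v_{7} + v_{10} = v_{5} + v_{6} + v_{9} + 2·v_{11}  so sig = [2:1,1,1,2]
  P={2,3}:  v_{2} + v_{3} = v_{5} + 2·v_{9} + v_{11}  so sig = [2:1,1,2]
  P={4,7}:  v_{4} + v_{7} = v_{3} + v_{5} + 2·v_{9} + 2·v_{11}  so sig = [2:1,1,2,2]
  P={3,4}:  v_{3} + v_{4} = v_{5} + v_{8} + 3·v_{9} + 2·v_{11}  so sig = [2:1,1,2,3]
  P={4,6}:  v_{4} + v_{6} = 2·v_{9} + v_{11}  so sig = [2:1,2]
  P={0,7}:  v_{0} + v_{7} = 2·v_{5} + 2·v_{6} + v_{8} + 2·v_{11}  so sig = [2:1,2,2,2]
  P={2,7}:  v_{2} + v_{7} = 2·v_{5} + v_{6} + 2·v_{9} + 2·v_{11}  so sig = [2:1,2,2,2]
  P={2,6,8}:  v_{2} + v_{6} + v_{8} = v_{9}  so sig = [3:1]
  P={5,9,10}:  v_{5} + v_{9} + v_{10} = v_{2}  so sig = [3:1]
  P={4,5,10}:  v_{4} + v_{5} + v_{10} = 2·v_{2} + v_{8} + v_{11}  so sig = [3:1,1,2]
  P={7,8,9}:  v_{7} + v_{8} + v_{9} = 2·v_{3}  so sig = [3:2]
  P={5,6,8,10}:  v_{5} + v_{6} + v_{8} + v_{10} = 0  so sig = [4:]
  P={2,8,9,11}:  v_{2} + v_{8} + v_{9} + v_{11} = v_{4}  so sig = [4:1]
  P={3,5,6,11}:  v_{3} + v_{5} + v_{6} + v_{11} = v_{7}  so sig = [4:1]
  P={5,6,8,9,11}:  v_{5} + v_{6} + v_{8} + v_{9} + v_{11} = v_{3}  so sig = [5:1]

Hence PRS(X_Σ) =
    |P|=2: 16 collections, coeffs (), (), (1,1), (1,1), (1,1,1), (1,1,1), (1,1,1), (1,1,1,1), (1,1,1,1), (1,1,1,2), (1,1,2), (1,1,2,2), (1,1,2,3), (1,2), (1,2,2,2), (1,2,2,2)
    |P|=3: 4 collections, coeffs (1), (1), (1,1,2), (2)
    |P|=4: 3 collections, coeffs (), (1), (1)
    |P|=5: 1 collection, coeffs (1)


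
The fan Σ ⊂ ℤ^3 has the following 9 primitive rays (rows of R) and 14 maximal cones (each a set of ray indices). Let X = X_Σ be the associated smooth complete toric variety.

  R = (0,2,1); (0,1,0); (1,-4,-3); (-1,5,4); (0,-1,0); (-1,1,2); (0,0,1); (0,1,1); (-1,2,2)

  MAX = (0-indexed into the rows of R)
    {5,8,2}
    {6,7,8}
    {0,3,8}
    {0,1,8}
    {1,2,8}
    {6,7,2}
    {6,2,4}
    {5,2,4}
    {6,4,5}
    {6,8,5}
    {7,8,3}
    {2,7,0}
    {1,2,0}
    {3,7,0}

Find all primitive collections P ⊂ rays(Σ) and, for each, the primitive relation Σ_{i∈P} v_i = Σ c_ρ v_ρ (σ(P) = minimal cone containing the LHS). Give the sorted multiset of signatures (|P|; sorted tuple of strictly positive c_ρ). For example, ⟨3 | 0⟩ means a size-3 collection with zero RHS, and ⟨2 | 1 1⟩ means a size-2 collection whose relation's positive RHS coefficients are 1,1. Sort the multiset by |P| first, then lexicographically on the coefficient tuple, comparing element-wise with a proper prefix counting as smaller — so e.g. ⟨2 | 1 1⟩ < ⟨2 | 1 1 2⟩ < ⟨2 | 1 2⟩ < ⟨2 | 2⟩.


20 minimal non-faces of Δ(Σ) (on 9 rays):

  P={1,4}:  v_{1} + v_{4} = 0 ; sig = ⟨2 | 0⟩
  P={0,4}:  v_{0} + v_{4} = v_{7} ; sig = ⟨2 | 1⟩
  P={1,5}:  v_{1} + v_{5} = v_{8} ; sig = ⟨2 | 1⟩
  P={1,6}:  v_{1} + v_{6} = v_{7} ; sig = ⟨2 | 1⟩
  P={1,7}:  v_{1} + v_{7} = v_{0} ; sig = ⟨2 | 1⟩
  P={2,3}:  v_{2} + v_{3} = v_{7} ; sig = ⟨2 | 1⟩
  P={4,7}:  v_{4} + v_{7} = v_{6} ; sig = ⟨2 | 1⟩
  P={4,8}:  v_{4} + v_{8} = v_{5} ; sig = ⟨2 | 1⟩
  P={0,5}:  v_{0} + v_{5} = v_{7} + v_{8} ; sig = ⟨2 | 1 1⟩
  P={5,7}:  v_{5} + v_{7} = v_{6} + v_{8} ; sig = ⟨2 | 1 1⟩
  P={1,3}:  v_{1} + v_{3} = 2·v_{0} + v_{8} ; sig = ⟨2 | 1 2⟩
  P={3,4}:  v_{3} + v_{4} = 2·v_{7} + v_{8} ; sig = ⟨2 | 1 2⟩
  P={3,6}:  v_{3} + v_{6} = 3·v_{7} + v_{8} ; sig = ⟨2 | 1 3⟩
  P={0,6}:  v_{0} + v_{6} = 2·v_{7} ; sig = ⟨2 | 2⟩
  P={3,5}:  v_{3} + v_{5} = 2·v_{7} + 2·v_{8} ; sig = ⟨2 | 2 2⟩
  P={0,2,8}:  v_{0} + v_{2} + v_{8} = 0 ; sig = ⟨3 | 0⟩
  P={0,7,8}:  v_{0} + v_{7} + v_{8} = v_{3} ; sig = ⟨3 | 1⟩
  P={2,7,8}:  v_{2} + v_{7} + v_{8} = v_{4} ; sig = ⟨3 | 1⟩
  P={2,6,8}:  v_{2} + v_{6} + v_{8} = 2·v_{4} ; sig = ⟨3 | 2⟩
  P={2,5,6}:  v_{2} + v_{5} + v_{6} = 3·v_{4} ; sig = ⟨3 | 3⟩

Hence PRS(X_Σ) =
    |P|=2: 15 collections, coeffs (), (1), (1), (1), (1), (1), (1), (1), (1,1), (1,1), (1,2), (1,2), (1,3), (2), (2,2)
    |P|=3: 5 collections, coeffs (), (1), (1), (2), (3)


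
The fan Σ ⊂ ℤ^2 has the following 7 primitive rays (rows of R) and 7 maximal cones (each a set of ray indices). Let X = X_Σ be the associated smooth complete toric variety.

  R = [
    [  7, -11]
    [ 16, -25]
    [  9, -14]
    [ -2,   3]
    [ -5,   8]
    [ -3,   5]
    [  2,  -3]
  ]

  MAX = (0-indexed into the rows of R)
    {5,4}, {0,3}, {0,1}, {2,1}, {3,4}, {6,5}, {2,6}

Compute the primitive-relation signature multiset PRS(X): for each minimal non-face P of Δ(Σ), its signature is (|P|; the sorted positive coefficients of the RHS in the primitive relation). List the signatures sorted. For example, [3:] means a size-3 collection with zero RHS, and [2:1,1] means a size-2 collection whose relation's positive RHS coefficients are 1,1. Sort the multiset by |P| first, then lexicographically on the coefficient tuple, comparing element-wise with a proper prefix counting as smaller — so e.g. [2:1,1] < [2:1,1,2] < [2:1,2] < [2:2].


14 minimal non-faces of Δ(Σ) (on 7 rays):

  P = {3,6}:  v_{3} + v_{6} = 0 ; sig = [2:]
  P = {0,2}:  v_{0} + v_{2} = v_{1} ; sig = [2:1]
  P = {0,4}:  v_{0} + v_{4} = v_{6} ; sig = [2:1]
  P = {0,6}:  v_{0} + v_{6} = v_{2} ; sig = [2:1]
  P = {2,3}:  v_{2} + v_{3} = v_{0} ; sig = [2:1]
  P = {3,5}:  v_{3} + v_{5} = v_{4} ; sig = [2:1]
  P = {4,6}:  v_{4} + v_{6} = v_{5} ; sig = [2:1]
  P = {1,4}:  v_{1} + v_{4} = v_{2} + v_{6} ; sig = [2:1,1]
  P = {1,5}:  v_{1} + v_{5} = v_{2} + 2·v_{6} ; sig = [2:1,2]
  P = {0,5}:  v_{0} + v_{5} = 2·v_{6} ; sig = [2:2]
  P = {1,3}:  v_{1} + v_{3} = 2·v_{0} ; sig = [2:2]
  P = {1,6}:  v_{1} + v_{6} = 2·v_{2} ; sig = [2:2]
  P = {2,4}:  v_{2} + v_{4} = 2·v_{6} ; sig = [2:2]
  P = {2,5}:  v_{2} + v_{5} = 3·v_{6} ; sig = [2:3]

so the primitive-relation signature multiset is
    |P|=2: 14 collections, coeffs (), (1), (1), (1), (1), (1), (1), (1,1), (1,2), (2), (2), (2), (2), (3)


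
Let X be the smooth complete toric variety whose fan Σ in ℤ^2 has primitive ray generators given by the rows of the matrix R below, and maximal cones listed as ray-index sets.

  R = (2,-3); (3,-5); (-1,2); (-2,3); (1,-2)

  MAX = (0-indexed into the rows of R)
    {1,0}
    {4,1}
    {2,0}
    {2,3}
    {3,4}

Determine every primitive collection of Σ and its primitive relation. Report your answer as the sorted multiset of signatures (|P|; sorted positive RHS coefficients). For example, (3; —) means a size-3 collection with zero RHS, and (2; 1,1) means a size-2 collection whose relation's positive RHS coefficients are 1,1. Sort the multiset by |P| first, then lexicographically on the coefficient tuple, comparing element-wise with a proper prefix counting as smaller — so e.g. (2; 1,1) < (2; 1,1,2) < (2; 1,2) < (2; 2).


|primitive collections| = 5. Relations:

  P = {0,3}:  v_{0} + v_{3} = 0 ; sig = (2; —)
  P = {2,4}:  v_{2} + v_{4} = 0 ; sig = (2; —)
  P = {0,4}:  v_{0} + v_{4} = v_{1} ; sig = (2; 1)
  P = {1,2}:  v_{1} + v_{2} = v_{0} ; sig = (2; 1)
  P = {1,3}:  v_{1} + v_{3} = v_{4} ; sig = (2; 1)

so the primitive-relation signature multiset is
[(2; —), (2; —), (2; 1), (2; 1), (2; 1)]


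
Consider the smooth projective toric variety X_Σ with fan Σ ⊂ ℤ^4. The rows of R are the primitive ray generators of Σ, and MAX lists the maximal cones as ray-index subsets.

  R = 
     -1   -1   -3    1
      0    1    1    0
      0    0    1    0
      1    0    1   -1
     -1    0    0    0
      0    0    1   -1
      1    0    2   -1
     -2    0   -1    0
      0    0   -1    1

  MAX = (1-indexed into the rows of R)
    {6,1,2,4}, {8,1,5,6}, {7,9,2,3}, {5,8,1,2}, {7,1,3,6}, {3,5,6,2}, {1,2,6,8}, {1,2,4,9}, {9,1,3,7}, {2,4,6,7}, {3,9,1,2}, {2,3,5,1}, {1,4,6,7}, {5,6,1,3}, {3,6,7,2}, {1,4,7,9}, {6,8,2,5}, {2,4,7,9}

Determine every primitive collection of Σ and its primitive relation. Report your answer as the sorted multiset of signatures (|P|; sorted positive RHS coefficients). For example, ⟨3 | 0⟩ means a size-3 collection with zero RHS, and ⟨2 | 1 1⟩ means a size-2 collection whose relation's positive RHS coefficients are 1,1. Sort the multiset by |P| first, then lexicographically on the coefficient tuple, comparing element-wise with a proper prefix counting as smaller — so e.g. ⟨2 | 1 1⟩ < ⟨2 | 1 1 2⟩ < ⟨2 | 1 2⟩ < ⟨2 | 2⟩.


12 collections generate NE(X_Σ); each relation:

  P = {6,9}:  v_{6} + v_{9} = 0 ; sig = ⟨2 | 0⟩
  P = {3,4}:  v_{3} + v_{4} = v_{7} ; sig = ⟨2 | 1⟩
  P = {4,5}:  v_{4} + v_{5} = v_{6} ; sig = ⟨2 | 1⟩
  P = {5,7}:  v_{5} + v_{7} = v_{3} + v_{6} ; sig = ⟨2 | 1 1⟩
  P = {7,8}:  v_{7} + v_{8} = v_{5} + v_{6} ; sig = ⟨2 | 1 1⟩
  P = {5,9}:  v_{5} + v_{9} = v_{1} + v_{2} + v_{3} ; sig = ⟨2 | 1 1 1⟩
  P = {8,9}:  v_{8} + v_{9} = v_{1} + v_{2} + v_{5} ; sig = ⟨2 | 1 1 1⟩
  P = {4,8}:  v_{4} + v_{8} = v_{1} + v_{2} + 2·v_{6} ; sig = ⟨2 | 1 1 2⟩
  P = {3,8}:  v_{3} + v_{8} = 2·v_{5} ; sig = ⟨2 | 2⟩
  P = {1,2,7}:  v_{1} + v_{2} + v_{7} = 0 ; sig = ⟨3 | 0⟩
  P = {1,2,3,6}:  v_{1} + v_{2} + v_{3} + v_{6} = v_{5} ; sig = ⟨4 | 1⟩
  P = {1,2,5,6}:  v_{1} + v_{2} + v_{5} + v_{6} = v_{8} ; sig = ⟨4 | 1⟩

Sorted signature multiset PRS(X):
    ⟨2 | 0⟩
    ⟨2 | 1⟩
    ⟨2 | 1⟩
    ⟨2 | 1 1⟩
    ⟨2 | 1 1⟩
    ⟨2 | 1 1 1⟩
    ⟨2 | 1 1 1⟩
    ⟨2 | 1 1 2⟩
    ⟨2 | 2⟩
    ⟨3 | 0⟩
    ⟨4 | 1⟩
    ⟨4 | 1⟩


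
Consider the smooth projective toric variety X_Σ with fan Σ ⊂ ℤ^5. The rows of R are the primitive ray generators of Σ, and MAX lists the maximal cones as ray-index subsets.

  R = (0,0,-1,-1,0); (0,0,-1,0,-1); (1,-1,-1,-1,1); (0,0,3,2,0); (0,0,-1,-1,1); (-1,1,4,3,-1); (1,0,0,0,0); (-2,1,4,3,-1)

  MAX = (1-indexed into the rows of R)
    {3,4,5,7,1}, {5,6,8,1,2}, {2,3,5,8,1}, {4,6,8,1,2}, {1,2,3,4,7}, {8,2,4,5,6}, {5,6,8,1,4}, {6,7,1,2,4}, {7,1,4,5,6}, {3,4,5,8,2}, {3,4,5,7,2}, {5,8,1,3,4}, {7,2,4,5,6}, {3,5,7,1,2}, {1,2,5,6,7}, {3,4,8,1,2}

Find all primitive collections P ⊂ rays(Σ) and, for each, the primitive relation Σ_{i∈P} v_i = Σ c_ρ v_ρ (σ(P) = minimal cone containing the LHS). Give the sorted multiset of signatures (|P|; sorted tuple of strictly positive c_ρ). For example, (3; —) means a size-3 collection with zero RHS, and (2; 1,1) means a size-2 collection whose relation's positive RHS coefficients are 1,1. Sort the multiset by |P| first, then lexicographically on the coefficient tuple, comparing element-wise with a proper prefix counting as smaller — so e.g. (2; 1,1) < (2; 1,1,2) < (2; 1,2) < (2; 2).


3 collections generate NE(X_Σ); each relation:

  {3,6}:  v_{3} + v_{6} = v_{4}  so sig = (2; 1)
  {7,8}:  v_{7} + v_{8} = v_{6}  so sig = (2; 1)
  {1,2,4,5}:  v_{1} + v_{2} + v_{4} + v_{5} = 0  so sig = (4; —)

so the primitive-relation signature multiset is
{ (2; 1) ×2,  (4; —) }


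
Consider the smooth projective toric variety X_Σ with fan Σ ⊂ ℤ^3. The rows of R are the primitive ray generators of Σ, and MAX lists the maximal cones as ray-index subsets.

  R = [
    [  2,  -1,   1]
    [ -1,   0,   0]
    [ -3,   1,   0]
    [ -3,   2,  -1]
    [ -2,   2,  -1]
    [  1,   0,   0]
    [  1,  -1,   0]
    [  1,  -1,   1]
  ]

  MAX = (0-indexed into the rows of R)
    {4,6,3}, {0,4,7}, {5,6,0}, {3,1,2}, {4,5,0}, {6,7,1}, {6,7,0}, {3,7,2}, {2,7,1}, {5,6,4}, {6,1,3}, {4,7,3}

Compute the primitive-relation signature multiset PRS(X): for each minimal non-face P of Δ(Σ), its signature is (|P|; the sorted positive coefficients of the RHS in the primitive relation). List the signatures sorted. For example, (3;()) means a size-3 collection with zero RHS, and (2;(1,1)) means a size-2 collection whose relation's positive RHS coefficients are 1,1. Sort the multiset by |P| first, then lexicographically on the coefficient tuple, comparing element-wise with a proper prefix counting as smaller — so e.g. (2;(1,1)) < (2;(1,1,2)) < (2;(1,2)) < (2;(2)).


14 collections generate NE(X_Σ); each relation:

  {1,5}:  v_{1} + v_{5} = 0  ⇒ sig = (2;())
  {0,1}:  v_{0} + v_{1} = v_{7}  ⇒ sig = (2;(1))
  {1,4}:  v_{1} + v_{4} = v_{3}  ⇒ sig = (2;(1))
  {3,5}:  v_{3} + v_{5} = v_{4}  ⇒ sig = (2;(1))
  {5,7}:  v_{5} + v_{7} = v_{0}  ⇒ sig = (2;(1))
  {0,3}:  v_{0} + v_{3} = v_{4} + v_{7}  ⇒ sig = (2;(1,1))
  {2,5}:  v_{2} + v_{5} = v_{3} + v_{7}  ⇒ sig = (2;(1,1))
  {0,2}:  v_{0} + v_{2} = v_{3} + 2·v_{7}  ⇒ sig = (2;(1,2))
  {2,4}:  v_{2} + v_{4} = 2·v_{3} + v_{7}  ⇒ sig = (2;(1,2))
  {2,6}:  v_{2} + v_{6} = 2·v_{1}  ⇒ sig = (2;(2))
  {4,6,7}:  v_{4} + v_{6} + v_{7} = 0  ⇒ sig = (3;())
  {0,4,6}:  v_{0} + v_{4} + v_{6} = v_{5}  ⇒ sig = (3;(1))
  {1,3,7}:  v_{1} + v_{3} + v_{7} = v_{2}  ⇒ sig = (3;(1))
  {3,6,7}:  v_{3} + v_{6} + v_{7} = v_{1}  ⇒ sig = (3;(1))

Sorted signature multiset PRS(X):
[(2;()), (2;(1)), (2;(1)), (2;(1)), (2;(1)), (2;(1,1)), (2;(1,1)), (2;(1,2)), (2;(1,2)), (2;(2)), (3;()), (3;(1)), (3;(1)), (3;(1))]
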